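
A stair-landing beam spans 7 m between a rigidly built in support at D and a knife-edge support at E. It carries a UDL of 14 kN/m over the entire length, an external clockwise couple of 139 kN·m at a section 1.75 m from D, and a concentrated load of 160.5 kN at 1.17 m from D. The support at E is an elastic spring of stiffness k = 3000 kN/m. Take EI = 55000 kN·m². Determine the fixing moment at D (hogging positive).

Choose R_E as the redundant. The primary structure is the cantilever fixed at D.
Primary-structure tip deflection at E by superposition:
  UDL 14: wL⁴/(8EI) = 4202/EI
  clockwise couple 139 at a = 1.75: M₀a(2L − a)/(2EI) = 1490/EI
  point load 160.5 at a = 1.17: Pa²(3L − a)/(6EI) = 726.1/EI
  δ_0 = 6418/EI
Flexibility coefficient — unit upward force at E: δ_{EE} = L³/(3EI) = 114.3/EI.
With EI = 55000 kN·m²: δ_0 = 0.11669 m and δ_{EE} = 0.002079 m/kN.
Compatibility — the spring shortens by R_E/k under the reaction it provides: δ_0 − R_E·δ_{EE} = R_E/k. With 1/k = 0.000333 m/kN, R_E = δ_0 / (δ_{EE} + 1/k) = 0.11669 / (0.002079 + 0.000333) = 48.38 kN.
Moment equilibrium about D: M_D = Σ(load moments about D) − R_E·L = 669.8 − 48.38×7 = 331.2 kN·m.

M_D = 331.2 kN·m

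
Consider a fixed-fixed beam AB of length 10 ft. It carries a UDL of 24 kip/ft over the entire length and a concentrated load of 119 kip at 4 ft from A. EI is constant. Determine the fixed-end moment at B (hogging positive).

M_B = 314.2 kip·ft

Release both end moments; the primary structure is a simply-supported span AB with redundants M_A and M_B.
Simple-span end rotations at A and B under the given loads:
  at A: UDL 24: wL³/(24EI) = 1000/EI
  at B: UDL 24: wL³/(24EI) = 1000/EI
  at A: point load 119 at a = 4: Pab(L + b)/(6LEI) = 761.6/EI
  at B: point load 119 at a = 4: Pab(L + a)/(6LEI) = 666.4/EI
  θ_A0 = 1762/EI,  θ_B0 = 1666/EI
Flexibility coefficients: a unit moment at one end gives L/(3EI) there and L/(6EI) at the far end, so f₁₁ = f₂₂ = 3.333/EI and f₁₂ = f₂₁ = 1.667/EI.
Compatibility — zero rotation at each built-in end:
  3.333 M_A + 1.667 M_B = 1762
  1.667 M_A + 3.333 M_B = 1666
Solving the pair gives M_A = 371.4 kip·ft and M_B = 314.2 kip·ft (hogging).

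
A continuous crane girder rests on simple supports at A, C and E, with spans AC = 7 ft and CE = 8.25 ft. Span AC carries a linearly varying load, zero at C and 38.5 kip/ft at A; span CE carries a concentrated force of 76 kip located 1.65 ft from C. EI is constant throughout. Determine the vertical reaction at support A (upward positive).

R_A = 75.64 kip

Insert a hinge at C; M_C is the redundant, and each span becomes simply supported.
End slopes at the hinge C, treating each span as simply supported:
  span AC: triangular load, peak 38.5: 7w₀L³/(360EI) = 256.8/EI
  span CE: point load 76 at a = 1.65: Pab(L + b)/(6LEI) = 248.3/EI
  relative rotation θ_0 = (256.8 + 248.3)/EI = 505.1/EI
A unit hogging moment at C produces rotation L₁/(3EI) + L₂/(3EI) = 5.083/EI.
Compatibility: M_C·(L₁+L₂)/(3EI) = θ_0, giving M_C = 99.36 kip·ft (hogging).
Span AC, ΣM about A with M_C applied at C: R_C^{AC}·7 = 314.4 + 99.36, so R_C^{AC} = 59.11 kip and R_A = 134.8 − 59.11 = 75.64 kip.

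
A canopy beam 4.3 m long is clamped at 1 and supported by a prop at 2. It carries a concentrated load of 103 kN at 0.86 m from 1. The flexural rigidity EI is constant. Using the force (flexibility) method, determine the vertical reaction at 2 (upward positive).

Choose R_2 as the redundant. The primary structure is the cantilever fixed at 1.
Deflection at 2 on the released cantilever, summing each load's contribution:
  point load 103 at a = 0.86: Pa²(3L − a)/(6EI) = 152.9/EI
Tip deflection under a unit load at 2: L³/(3EI) = 26.5/EI.
Compatibility at 2: δ_0 − R_2·δ_{22} = 0, so R_2 = 152.9/26.5 = 5.768 kN.

R_2 = 5.768 kN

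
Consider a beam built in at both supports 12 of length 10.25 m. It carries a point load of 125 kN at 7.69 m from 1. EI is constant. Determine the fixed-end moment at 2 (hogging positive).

M_2 = 180.1 kN·m

Take the two fixed-end moments M_1, M_2 as redundants; the released structure is the simple span 12.
End rotations of the released simple span under the applied load (×1/EI):
  at 1: point load 125 at a = 7.69: Pab(L + b)/(6LEI) = 512.6/EI
  at 2: point load 125 at a = 7.69: Pab(L + a)/(6LEI) = 717.8/EI
  θ_10 = 512.6/EI,  θ_20 = 717.8/EI
Flexibility coefficients: a unit moment at one end gives L/(3EI) there and L/(6EI) at the far end, so f₁₁ = f₂₂ = 3.417/EI and f₁₂ = f₂₁ = 1.708/EI.
Compatibility — zero rotation at each built-in end:
  3.417 M_1 + 1.708 M_2 = 512.6
  1.708 M_1 + 3.417 M_2 = 717.8
Solving the pair gives M_1 = 59.96 kN·m and M_2 = 180.1 kN·m (hogging).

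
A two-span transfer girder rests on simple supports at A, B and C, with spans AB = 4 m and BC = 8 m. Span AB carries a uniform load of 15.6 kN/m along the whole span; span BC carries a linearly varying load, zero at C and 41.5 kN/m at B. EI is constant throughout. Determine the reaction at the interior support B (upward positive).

R_B = 190 kN

Insert a hinge at B; M_B is the redundant, and each span becomes simply supported.
Rotations at B on the released spans (each span's end-slope, ×1/EI):
  span AB: UDL 15.6: wL³/(24EI) = 41.6/EI
  span BC: triangular load, peak 41.5: w₀L³/(45EI) = 472.2/EI
  relative rotation θ_0 = (41.6 + 472.2)/EI = 513.8/EI
A unit hogging moment at B produces rotation L₁/(3EI) + L₂/(3EI) = 4/EI.
Slope continuity at B: θ_0 = M_B·4/EI, so M_B = 513.8/4 = 128.4 kN·m (hogging).
Span AB, ΣM about A with M_B applied at B: R_B^{AB}·4 = 124.8 + 128.4, so R_B^{AB} = 63.31 kN and R_A = 62.4 − 63.31 = -0.9111 kN.
Span BC, ΣM about C: R_B^{BC}·8 = 885.3 + 128.4, so R_B^{BC} = 126.7 kN and R_C = 166 − 126.7 = 39.28 kN.
R_B = 63.31 + 126.7 = 190 kN.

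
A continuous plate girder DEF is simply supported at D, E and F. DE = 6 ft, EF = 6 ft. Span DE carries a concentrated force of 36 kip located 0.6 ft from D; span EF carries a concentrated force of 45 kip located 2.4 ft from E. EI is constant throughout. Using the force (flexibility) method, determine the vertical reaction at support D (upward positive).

R_D = 27.19 kip

Insert a hinge at E; M_E is the redundant, and each span becomes simply supported.
Discontinuity in slope at E on the released structure — sum the simple-span end rotations:
  span DE: point load 36 at a = 0.6: Pab(L + a)/(6LEI) = 21.38/EI
  span EF: point load 45 at a = 2.4: Pab(L + b)/(6LEI) = 103.7/EI
  relative rotation θ_0 = (21.38 + 103.7)/EI = 125.1/EI
A unit hogging moment at E produces rotation L₁/(3EI) + L₂/(3EI) = 4/EI.
Compatibility: M_E·(L₁+L₂)/(3EI) = θ_0, giving M_E = 31.27 kip·ft (hogging).
Span DE, ΣM about D with M_E applied at E: R_E^{DE}·6 = 21.6 + 31.27, so R_E^{DE} = 8.811 kip and R_D = 36 − 8.811 = 27.19 kip.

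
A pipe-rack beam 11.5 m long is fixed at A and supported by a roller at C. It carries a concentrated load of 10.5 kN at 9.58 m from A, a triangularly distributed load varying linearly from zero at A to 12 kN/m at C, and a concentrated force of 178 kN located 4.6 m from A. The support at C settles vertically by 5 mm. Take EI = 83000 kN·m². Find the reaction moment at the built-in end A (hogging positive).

M_A = 504.8 kN·m

Take the reaction at C as the redundant and release it; the primary structure is a cantilever fixed at A.
Downward deflection at the released point C due to the loads:
  point load 10.5 at a = 9.58: Pa²(3L − a)/(6EI) = 4002/EI
  triangular load, peak 12 at the free end: 11w₀L⁴/(120EI) = 19239/EI
  point load 178 at a = 4.6: Pa²(3L − a)/(6EI) = 18770/EI
  δ_0 = 42011/EI
Tip deflection under a unit load at C: L³/(3EI) = 507/EI.
With EI = 83000 kN·m²: δ_0 = 0.50616 m and δ_{CC} = 0.006108 m/kN.
Compatibility — the beam at C must follow the support down by 0.005 m: δ_0 − R_C·δ_{CC} = 0.005, so R_C = (0.50616 − 0.005)/0.006108 = 82.05 kN.
Moment equilibrium about A: M_A = Σ(load moments about A) − R_C·L = 1448 − 82.05×11.5 = 504.8 kN·m.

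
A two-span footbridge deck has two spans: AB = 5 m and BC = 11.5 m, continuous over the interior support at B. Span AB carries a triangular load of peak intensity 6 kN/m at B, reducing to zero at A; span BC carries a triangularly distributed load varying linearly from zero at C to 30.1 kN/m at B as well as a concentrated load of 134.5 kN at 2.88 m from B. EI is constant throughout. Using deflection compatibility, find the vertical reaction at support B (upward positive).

Release continuity at B by inserting a hinge; the redundant is the internal moment M_B. The primary structure is two simply-supported spans AB and BC.
End slopes at the hinge B, treating each span as simply supported:
  span AB: triangular load, peak 6: w₀L³/(45EI) = 16.67/EI
  span BC: triangular load, peak 30.1: w₀L³/(45EI) = 1017/EI
  span BC: point load 134.5 at a = 2.88: Pab(L + b)/(6LEI) = 973.6/EI
  relative rotation θ_0 = (16.67 + 1991)/EI = 2008/EI
A unit hogging moment at B produces rotation L₁/(3EI) + L₂/(3EI) = 5.5/EI.
Slope continuity at B: θ_0 = M_B·5.5/EI, so M_B = 2008/5.5 = 365 kN·m (hogging).
Span AB, ΣM about A with M_B applied at B: R_B^{AB}·5 = 50 + 365, so R_B^{AB} = 83 kN and R_A = 15 − 83 = -68 kN.
Span BC, ΣM about C: R_B^{BC}·11.5 = 2486 + 365, so R_B^{BC} = 247.9 kN and R_C = 307.6 − 247.9 = 59.63 kN.
R_B = 83 + 247.9 = 330.9 kN.

R_B = 330.9 kN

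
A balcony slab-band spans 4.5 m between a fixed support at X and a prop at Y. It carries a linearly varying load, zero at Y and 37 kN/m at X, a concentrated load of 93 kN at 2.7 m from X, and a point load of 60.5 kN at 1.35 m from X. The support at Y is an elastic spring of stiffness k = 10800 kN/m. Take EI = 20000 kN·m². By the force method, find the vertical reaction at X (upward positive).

R_X = 176.3 kN

Take the reaction at Y as the redundant and release it; the primary structure is a cantilever fixed at X.
Free-end deflection of the primary structure under the applied loading (downward +):
  triangular load, peak 37 at the fixed end: w₀L⁴/(30EI) = 505.7/EI
  point load 93 at a = 2.7: Pa²(3L − a)/(6EI) = 1220/EI
  point load 60.5 at a = 1.35: Pa²(3L − a)/(6EI) = 223.3/EI
  δ_0 = 1949/EI
Flexibility coefficient — unit upward force at Y: δ_{YY} = L³/(3EI) = 30.38/EI.
With EI = 20000 kN·m²: δ_0 = 0.097468 m and δ_{YY} = 0.001519 m/kN.
Compatibility — the spring shortens by R_Y/k under the reaction it provides: δ_0 − R_Y·δ_{YY} = R_Y/k. With 1/k = 0.000093 m/kN, R_Y = δ_0 / (δ_{YY} + 1/k) = 0.097468 / (0.001519 + 0.000093) = 60.49 kN.
Vertical equilibrium: R_X = ΣP − R_Y = 236.8 − 60.49 = 176.3 kN.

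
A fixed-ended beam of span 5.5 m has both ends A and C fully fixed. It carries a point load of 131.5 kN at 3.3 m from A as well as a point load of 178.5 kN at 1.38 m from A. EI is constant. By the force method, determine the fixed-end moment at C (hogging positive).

M_C = 150.4 kN·m

Take the two fixed-end moments M_A, M_C as redundants; the released structure is the simple span AC.
On the primary (simply-supported) span, the end slopes from the loading are:
  at A: point load 131.5 at a = 3.3: Pab(L + b)/(6LEI) = 222.8/EI
  at C: point load 131.5 at a = 3.3: Pab(L + a)/(6LEI) = 254.6/EI
  at A: point load 178.5 at a = 1.38: Pab(L + b)/(6LEI) = 295.9/EI
  at C: point load 178.5 at a = 1.38: Pab(L + a)/(6LEI) = 211.6/EI
  θ_A0 = 518.6/EI,  θ_C0 = 466.2/EI
Flexibility coefficients: a unit moment at one end gives L/(3EI) there and L/(6EI) at the far end, so f₁₁ = f₂₂ = 1.833/EI and f₁₂ = f₂₁ = 0.9167/EI.
Compatibility — zero rotation at each built-in end:
  1.833 M_A + 0.9167 M_C = 518.6
  0.9167 M_A + 1.833 M_C = 466.2
Solving the pair gives M_A = 207.7 kN·m and M_C = 150.4 kN·m (hogging).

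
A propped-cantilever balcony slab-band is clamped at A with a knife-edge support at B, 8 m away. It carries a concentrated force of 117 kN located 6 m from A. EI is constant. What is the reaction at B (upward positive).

Take the reaction at B as the redundant and release it; the primary structure is a cantilever fixed at A.
Primary-structure tip deflection at B by superposition:
  point load 117 at a = 6: Pa²(3L − a)/(6EI) = 12636/EI
Tip deflection under a unit load at B: L³/(3EI) = 170.7/EI.
Compatibility at B: δ_0 − R_B·δ_{BB} = 0, so R_B = 12636/170.7 = 74.04 kN.

R_B = 74.04 kN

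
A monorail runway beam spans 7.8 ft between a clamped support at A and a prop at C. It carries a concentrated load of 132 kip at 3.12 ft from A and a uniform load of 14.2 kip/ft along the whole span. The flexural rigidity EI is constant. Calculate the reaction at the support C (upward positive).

Release the roller at C. Primary structure: cantilever fixed at A.
Primary-structure tip deflection at C by superposition:
  point load 132 at a = 3.12: Pa²(3L − a)/(6EI) = 4343/EI
  UDL 14.2: wL⁴/(8EI) = 6570/EI
  δ_0 = 10913/EI
Flexibility coefficient — unit upward force at C: δ_{CC} = L³/(3EI) = 158.2/EI.
Compatibility at C: δ_0 − R_C·δ_{CC} = 0, so R_C = 10913/158.2 = 68.99 kip.

R_C = 68.99 kip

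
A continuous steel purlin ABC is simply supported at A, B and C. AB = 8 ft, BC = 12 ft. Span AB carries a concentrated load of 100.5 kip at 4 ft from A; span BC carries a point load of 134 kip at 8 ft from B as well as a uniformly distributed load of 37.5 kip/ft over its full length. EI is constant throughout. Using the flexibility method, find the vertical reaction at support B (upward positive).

R_B = 446.6 kip

Take M_B as the redundant. Released structure: two simple spans AB and BC with a hinge at B.
Discontinuity in slope at B on the released structure — sum the simple-span end rotations:
  span AB: point load 100.5 at a = 4: Pab(L + a)/(6LEI) = 402/EI
  span BC: point load 134 at a = 8: Pab(L + b)/(6LEI) = 952.9/EI
  span BC: UDL 37.5: wL³/(24EI) = 2700/EI
  relative rotation θ_0 = (402 + 3653)/EI = 4055/EI
A unit hogging moment at B produces rotation L₁/(3EI) + L₂/(3EI) = 6.667/EI.
Slope continuity at B: θ_0 = M_B·6.667/EI, so M_B = 4055/6.667 = 608.2 kip·ft (hogging).
Span AB, ΣM about A with M_B applied at B: R_B^{AB}·8 = 402 + 608.2, so R_B^{AB} = 126.3 kip and R_A = 100.5 − 126.3 = -25.78 kip.
Span BC, ΣM about C: R_B^{BC}·12 = 3236 + 608.2, so R_B^{BC} = 320.4 kip and R_C = 584 − 320.4 = 263.6 kip.
R_B = 126.3 + 320.4 = 446.6 kip.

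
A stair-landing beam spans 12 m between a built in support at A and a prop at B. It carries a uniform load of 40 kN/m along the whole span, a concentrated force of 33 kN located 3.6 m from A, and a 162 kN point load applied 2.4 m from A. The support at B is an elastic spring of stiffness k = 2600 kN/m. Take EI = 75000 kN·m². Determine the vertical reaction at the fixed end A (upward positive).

R_A = 491.1 kN

Choose R_B as the redundant. The primary structure is the cantilever fixed at A.
Downward deflection at the released point B due to the loads:
  UDL 40: wL⁴/(8EI) = 103680/EI
  point load 33 at a = 3.6: Pa²(3L − a)/(6EI) = 2309/EI
  point load 162 at a = 2.4: Pa²(3L − a)/(6EI) = 5225/EI
  δ_0 = 111215/EI
Flexibility coefficient — unit upward force at B: δ_{BB} = L³/(3EI) = 576/EI.
With EI = 75000 kN·m²: δ_0 = 1.4829 m and δ_{BB} = 0.00768 m/kN.
Compatibility — the spring shortens by R_B/k under the reaction it provides: δ_0 − R_B·δ_{BB} = R_B/k. With 1/k = 0.000385 m/kN, R_B = δ_0 / (δ_{BB} + 1/k) = 1.4829 / (0.00768 + 0.000385) = 183.9 kN.
Vertical equilibrium: R_A = ΣP − R_B = 675 − 183.9 = 491.1 kN.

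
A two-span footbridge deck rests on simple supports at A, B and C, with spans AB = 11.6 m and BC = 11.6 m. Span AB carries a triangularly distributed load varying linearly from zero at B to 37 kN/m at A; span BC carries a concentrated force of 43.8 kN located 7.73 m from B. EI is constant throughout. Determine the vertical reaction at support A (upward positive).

Release continuity at B by inserting a hinge; the redundant is the internal moment M_B. The primary structure is two simply-supported spans AB and BC.
Discontinuity in slope at B on the released structure — sum the simple-span end rotations:
  span AB: triangular load, peak 37: 7w₀L³/(360EI) = 1123/EI
  span BC: point load 43.8 at a = 7.73: Pab(L + b)/(6LEI) = 291.2/EI
  relative rotation θ_0 = (1123 + 291.2)/EI = 1414/EI
A unit hogging moment at B produces rotation L₁/(3EI) + L₂/(3EI) = 7.733/EI.
Slope continuity at B: θ_0 = M_B·7.733/EI, so M_B = 1414/7.733 = 182.9 kN·m (hogging).
Span AB, ΣM about A with M_B applied at B: R_B^{AB}·11.6 = 829.8 + 182.9, so R_B^{AB} = 87.3 kN and R_A = 214.6 − 87.3 = 127.3 kN.

R_A = 127.3 kN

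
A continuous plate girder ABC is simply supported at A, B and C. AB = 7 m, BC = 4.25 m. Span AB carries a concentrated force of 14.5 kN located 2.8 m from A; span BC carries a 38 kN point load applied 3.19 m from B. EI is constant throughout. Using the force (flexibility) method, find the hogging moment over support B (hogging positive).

M_B = 17.75 kN·m

Release continuity at B by inserting a hinge; the redundant is the internal moment M_B. The primary structure is two simply-supported spans AB and BC.
End slopes at the hinge B, treating each span as simply supported:
  span AB: point load 14.5 at a = 2.8: Pab(L + a)/(6LEI) = 39.79/EI
  span BC: point load 38 at a = 3.19: Pab(L + b)/(6LEI) = 26.76/EI
  relative rotation θ_0 = (39.79 + 26.76)/EI = 66.54/EI
A unit hogging moment at B produces rotation L₁/(3EI) + L₂/(3EI) = 3.75/EI.
Compatibility: M_B·(L₁+L₂)/(3EI) = θ_0, giving M_B = 17.75 kN·m (hogging).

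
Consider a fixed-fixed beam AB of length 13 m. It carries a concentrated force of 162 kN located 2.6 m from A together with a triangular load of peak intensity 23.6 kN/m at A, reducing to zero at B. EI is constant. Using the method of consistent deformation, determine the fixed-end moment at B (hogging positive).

Release both end moments; the primary structure is a simply-supported span AB with redundants M_A and M_B.
On the primary (simply-supported) span, the end slopes from the loading are:
  at A: point load 162 at a = 2.6: Pab(L + b)/(6LEI) = 1314/EI
  at B: point load 162 at a = 2.6: Pab(L + a)/(6LEI) = 876.1/EI
  at A: triangular load, peak 23.6: w₀L³/(45EI) = 1152/EI
  at B: triangular load, peak 23.6: 7w₀L³/(360EI) = 1008/EI
  θ_A0 = 2466/EI,  θ_B0 = 1884/EI
Flexibility coefficients: a unit moment at one end gives L/(3EI) there and L/(6EI) at the far end, so f₁₁ = f₂₂ = 4.333/EI and f₁₂ = f₂₁ = 2.167/EI.
Compatibility — zero rotation at each built-in end:
  4.333 M_A + 2.167 M_B = 2466
  2.167 M_A + 4.333 M_B = 1884
Solving the pair gives M_A = 469 kN·m and M_B = 200.3 kN·m (hogging).

M_B = 200.3 kN·m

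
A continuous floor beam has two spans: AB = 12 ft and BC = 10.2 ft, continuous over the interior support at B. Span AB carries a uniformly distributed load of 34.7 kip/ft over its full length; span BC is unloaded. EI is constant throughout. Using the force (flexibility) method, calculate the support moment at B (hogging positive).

M_B = 337.6 kip·ft

Take M_B as the redundant. Released structure: two simple spans AB and BC with a hinge at B.
End slopes at the hinge B, treating each span as simply supported:
  span AB: UDL 34.7: wL³/(24EI) = 2498/EI
  relative rotation θ_0 = (2498 + 0)/EI = 2498/EI
A unit hogging moment at B produces rotation L₁/(3EI) + L₂/(3EI) = 7.4/EI.
Slope continuity at B: θ_0 = M_B·7.4/EI, so M_B = 2498/7.4 = 337.6 kip·ft (hogging).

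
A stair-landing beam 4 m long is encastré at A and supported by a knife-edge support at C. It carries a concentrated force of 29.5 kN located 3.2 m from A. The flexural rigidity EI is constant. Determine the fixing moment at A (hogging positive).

M_A = 11.33 kN·m

Take the reaction at C as the redundant and release it; the primary structure is a cantilever fixed at A.
Free-end deflection of the primary structure under the applied loading (downward +):
  point load 29.5 at a = 3.2: Pa²(3L − a)/(6EI) = 443.1/EI
Flexibility coefficient — unit upward force at C: δ_{CC} = L³/(3EI) = 21.33/EI.
The prop prevents deflection at C: R_C = δ_0/δ_{CC} = 443.1/21.33 = 20.77 kN.
Moment equilibrium about A: M_A = Σ(load moments about A) − R_C·L = 94.4 − 20.77×4 = 11.33 kN·m.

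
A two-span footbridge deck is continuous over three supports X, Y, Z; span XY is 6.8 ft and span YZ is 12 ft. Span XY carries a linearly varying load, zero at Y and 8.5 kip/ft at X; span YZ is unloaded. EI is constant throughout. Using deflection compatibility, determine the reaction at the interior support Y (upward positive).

Insert a hinge at Y; M_Y is the redundant, and each span becomes simply supported.
Discontinuity in slope at Y on the released structure — sum the simple-span end rotations:
  span XY: triangular load, peak 8.5: 7w₀L³/(360EI) = 51.97/EI
  relative rotation θ_0 = (51.97 + 0)/EI = 51.97/EI
A unit hogging moment at Y produces rotation L₁/(3EI) + L₂/(3EI) = 6.267/EI.
Slope continuity at Y: θ_0 = M_Y·6.267/EI, so M_Y = 51.97/6.267 = 8.293 kip·ft (hogging).
Span XY, ΣM about X with M_Y applied at Y: R_Y^{XY}·6.8 = 65.51 + 8.293, so R_Y^{XY} = 10.85 kip and R_X = 28.9 − 10.85 = 18.05 kip.
Span YZ, ΣM about Z: R_Y^{YZ}·12 = 0 + 8.293, so R_Y^{YZ} = 0.6911 kip and R_Z = 0 − 0.6911 = -0.6911 kip.
R_Y = 10.85 + 0.6911 = 11.54 kip.

R_Y = 11.54 kip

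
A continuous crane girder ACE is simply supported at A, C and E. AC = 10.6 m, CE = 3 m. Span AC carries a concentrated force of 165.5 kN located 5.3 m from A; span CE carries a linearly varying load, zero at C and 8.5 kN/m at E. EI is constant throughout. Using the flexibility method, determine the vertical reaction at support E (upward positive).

Take M_C as the redundant. Released structure: two simple spans AC and CE with a hinge at C.
Rotations at C on the released spans (each span's end-slope, ×1/EI):
  span AC: point load 165.5 at a = 5.3: Pab(L + a)/(6LEI) = 1162/EI
  span CE: triangular load, peak 8.5: 7w₀L³/(360EI) = 4.463/EI
  relative rotation θ_0 = (1162 + 4.463)/EI = 1167/EI
A unit hogging moment at C produces rotation L₁/(3EI) + L₂/(3EI) = 4.533/EI.
Slope continuity at C: θ_0 = M_C·4.533/EI, so M_C = 1167/4.533 = 257.4 kN·m (hogging).
Span CE, ΣM about E: R_C^{CE}·3 = 12.75 + 257.4, so R_C^{CE} = 90.04 kN and R_E = 12.75 − 90.04 = -77.29 kN.

R_E = -77.29 kN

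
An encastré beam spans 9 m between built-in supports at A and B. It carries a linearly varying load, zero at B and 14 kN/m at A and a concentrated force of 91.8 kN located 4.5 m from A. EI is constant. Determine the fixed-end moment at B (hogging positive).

M_B = 141.1 kN·m

Release both end moments; the primary structure is a simply-supported span AB with redundants M_A and M_B.
End rotations of the released simple span under the applied load (×1/EI):
  at A: triangular load, peak 14: w₀L³/(45EI) = 226.8/EI
  at B: triangular load, peak 14: 7w₀L³/(360EI) = 198.4/EI
  at A: point load 91.8 at a = 4.5: Pab(L + b)/(6LEI) = 464.7/EI
  at B: point load 91.8 at a = 4.5: Pab(L + a)/(6LEI) = 464.7/EI
  θ_A0 = 691.5/EI,  θ_B0 = 663.2/EI
Flexibility coefficients: a unit moment at one end gives L/(3EI) there and L/(6EI) at the far end, so f₁₁ = f₂₂ = 3/EI and f₁₂ = f₂₁ = 1.5/EI.
Compatibility — zero rotation at each built-in end:
  3 M_A + 1.5 M_B = 691.5
  1.5 M_A + 3 M_B = 663.2
Solving the pair gives M_A = 160 kN·m and M_B = 141.1 kN·m (hogging).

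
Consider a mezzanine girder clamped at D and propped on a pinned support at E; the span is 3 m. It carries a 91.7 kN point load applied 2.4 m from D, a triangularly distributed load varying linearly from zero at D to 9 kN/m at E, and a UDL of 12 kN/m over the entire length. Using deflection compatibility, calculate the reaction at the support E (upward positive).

Take the reaction at E as the redundant and release it; the primary structure is a cantilever fixed at D.
Downward deflection at the released point E due to the loads:
  point load 91.7 at a = 2.4: Pa²(3L − a)/(6EI) = 581/EI
  triangular load, peak 9 at the free end: 11w₀L⁴/(120EI) = 66.83/EI
  UDL 12: wL⁴/(8EI) = 121.5/EI
  δ_0 = 769.3/EI
Tip deflection under a unit load at E: L³/(3EI) = 9/EI.
The prop prevents deflection at E: R_E = δ_0/δ_{EE} = 769.3/9 = 85.48 kN.

R_E = 85.48 kN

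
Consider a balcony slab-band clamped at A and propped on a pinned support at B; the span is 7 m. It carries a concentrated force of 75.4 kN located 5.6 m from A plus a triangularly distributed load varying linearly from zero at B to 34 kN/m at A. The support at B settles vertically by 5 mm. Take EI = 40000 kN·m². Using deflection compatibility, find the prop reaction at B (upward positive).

R_B = 75.13 kN

Choose R_B as the redundant. The primary structure is the cantilever fixed at A.
Deflection at B on the released cantilever, summing each load's contribution:
  point load 75.4 at a = 5.6: Pa²(3L − a)/(6EI) = 6069/EI
  triangular load, peak 34 at the fixed end: w₀L⁴/(30EI) = 2721/EI
  δ_0 = 8790/EI
Tip deflection under a unit load at B: L³/(3EI) = 114.3/EI.
With EI = 40000 kN·m²: δ_0 = 0.21975 m and δ_{BB} = 0.002858 m/kN.
Compatibility — the beam at B must follow the support down by 0.005 m: δ_0 − R_B·δ_{BB} = 0.005, so R_B = (0.21975 − 0.005)/0.002858 = 75.13 kN.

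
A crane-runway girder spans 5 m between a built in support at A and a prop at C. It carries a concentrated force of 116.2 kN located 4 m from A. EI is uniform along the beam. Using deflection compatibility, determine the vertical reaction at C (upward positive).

Take the reaction at C as the redundant and release it; the primary structure is a cantilever fixed at A.
Downward deflection at the released point C due to the loads:
  point load 116.2 at a = 4: Pa²(3L − a)/(6EI) = 3409/EI
Flexibility coefficient — unit upward force at C: δ_{CC} = L³/(3EI) = 41.67/EI.
Compatibility at C: δ_0 − R_C·δ_{CC} = 0, so R_C = 3409/41.67 = 81.8 kN.

R_C = 81.8 kN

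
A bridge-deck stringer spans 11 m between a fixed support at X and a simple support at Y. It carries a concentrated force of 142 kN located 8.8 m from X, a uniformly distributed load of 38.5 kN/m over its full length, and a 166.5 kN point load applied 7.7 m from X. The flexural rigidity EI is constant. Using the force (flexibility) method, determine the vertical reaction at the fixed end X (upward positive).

R_X = 379.4 kN

Choose R_Y as the redundant. The primary structure is the cantilever fixed at X.
Free-end deflection of the primary structure under the applied loading (downward +):
  point load 142 at a = 8.8: Pa²(3L − a)/(6EI) = 44352/EI
  UDL 38.5: wL⁴/(8EI) = 70460/EI
  point load 166.5 at a = 7.7: Pa²(3L − a)/(6EI) = 41626/EI
  δ_0 = 156438/EI
Tip deflection under a unit load at Y: L³/(3EI) = 443.7/EI.
The prop prevents deflection at Y: R_Y = δ_0/δ_{YY} = 156438/443.7 = 352.6 kN.
Vertical equilibrium: R_X = ΣP − R_Y = 732 − 352.6 = 379.4 kN.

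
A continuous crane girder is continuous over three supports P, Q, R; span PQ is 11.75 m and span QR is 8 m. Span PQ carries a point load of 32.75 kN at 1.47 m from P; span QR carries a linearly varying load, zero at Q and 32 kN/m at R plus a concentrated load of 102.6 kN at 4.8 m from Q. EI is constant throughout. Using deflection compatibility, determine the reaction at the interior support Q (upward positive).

Insert a hinge at Q; M_Q is the redundant, and each span becomes simply supported.
Rotations at Q on the released spans (each span's end-slope, ×1/EI):
  span PQ: point load 32.75 at a = 1.47: Pab(L + a)/(6LEI) = 92.8/EI
  span QR: triangular load, peak 32: 7w₀L³/(360EI) = 318.6/EI
  span QR: point load 102.6 at a = 4.8: Pab(L + b)/(6LEI) = 367.7/EI
  relative rotation θ_0 = (92.8 + 686.3)/EI = 779.1/EI
A unit hogging moment at Q produces rotation L₁/(3EI) + L₂/(3EI) = 6.583/EI.
Slope continuity at Q: θ_0 = M_Q·6.583/EI, so M_Q = 779.1/6.583 = 118.3 kN·m (hogging).
Span PQ, ΣM about P with M_Q applied at Q: R_Q^{PQ}·11.75 = 48.14 + 118.3, so R_Q^{PQ} = 14.17 kN and R_P = 32.75 − 14.17 = 18.58 kN.
Span QR, ΣM about R: R_Q^{QR}·8 = 669.7 + 118.3, so R_Q^{QR} = 98.5 kN and R_R = 230.6 − 98.5 = 132.1 kN.
R_Q = 14.17 + 98.5 = 112.7 kN.

R_Q = 112.7 kN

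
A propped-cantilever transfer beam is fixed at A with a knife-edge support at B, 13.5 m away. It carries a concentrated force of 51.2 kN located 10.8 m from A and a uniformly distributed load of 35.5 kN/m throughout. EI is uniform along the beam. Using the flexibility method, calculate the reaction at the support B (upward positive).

R_B = 215.8 kN

Take the reaction at B as the redundant and release it; the primary structure is a cantilever fixed at A.
Downward deflection at the released point B due to the loads:
  point load 51.2 at a = 10.8: Pa²(3L − a)/(6EI) = 29561/EI
  UDL 35.5: wL⁴/(8EI) = 147392/EI
  δ_0 = 176953/EI
Flexibility coefficient — unit upward force at B: δ_{BB} = L³/(3EI) = 820.1/EI.
The prop prevents deflection at B: R_B = δ_0/δ_{BB} = 176953/820.1 = 215.8 kN.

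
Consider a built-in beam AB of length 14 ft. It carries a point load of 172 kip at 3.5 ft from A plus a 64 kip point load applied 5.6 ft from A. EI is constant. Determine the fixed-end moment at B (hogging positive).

M_B = 198.9 kip·ft

Release both end moments; the primary structure is a simply-supported span AB with redundants M_A and M_B.
On the primary (simply-supported) span, the end slopes from the loading are:
  at A: point load 172 at a = 3.5: Pab(L + b)/(6LEI) = 1844/EI
  at B: point load 172 at a = 3.5: Pab(L + a)/(6LEI) = 1317/EI
  at A: point load 64 at a = 5.6: Pab(L + b)/(6LEI) = 802.8/EI
  at B: point load 64 at a = 5.6: Pab(L + a)/(6LEI) = 702.5/EI
  θ_A0 = 2646/EI,  θ_B0 = 2019/EI
Flexibility coefficients: a unit moment at one end gives L/(3EI) there and L/(6EI) at the far end, so f₁₁ = f₂₂ = 4.667/EI and f₁₂ = f₂₁ = 2.333/EI.
Compatibility — zero rotation at each built-in end:
  4.667 M_A + 2.333 M_B = 2646
  2.333 M_A + 4.667 M_B = 2019
Solving the pair gives M_A = 467.6 kip·ft and M_B = 198.9 kip·ft (hogging).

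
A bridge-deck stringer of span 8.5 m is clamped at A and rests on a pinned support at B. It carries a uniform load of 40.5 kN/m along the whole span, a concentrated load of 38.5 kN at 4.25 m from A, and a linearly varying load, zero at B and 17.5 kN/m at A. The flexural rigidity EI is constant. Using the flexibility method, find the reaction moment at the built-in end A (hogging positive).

M_A = 511.4 kN·m

Choose R_B as the redundant. The primary structure is the cantilever fixed at A.
Downward deflection at the released point B due to the loads:
  UDL 40.5: wL⁴/(8EI) = 26427/EI
  point load 38.5 at a = 4.25: Pa²(3L − a)/(6EI) = 2463/EI
  triangular load, peak 17.5 at the fixed end: w₀L⁴/(30EI) = 3045/EI
  δ_0 = 31934/EI
Flexibility coefficient — unit upward force at B: δ_{BB} = L³/(3EI) = 204.7/EI.
The prop prevents deflection at B: R_B = δ_0/δ_{BB} = 31934/204.7 = 156 kN.
Moment equilibrium about A: M_A = Σ(load moments about A) − R_B·L = 1837 − 156×8.5 = 511.4 kN·m.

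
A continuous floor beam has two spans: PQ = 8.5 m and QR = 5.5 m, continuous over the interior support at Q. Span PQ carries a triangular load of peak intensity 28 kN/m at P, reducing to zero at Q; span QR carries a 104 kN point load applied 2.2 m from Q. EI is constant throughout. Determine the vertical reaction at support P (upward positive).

R_P = 65.83 kN

Release continuity at Q by inserting a hinge; the redundant is the internal moment M_Q. The primary structure is two simply-supported spans PQ and QR.
Rotations at Q on the released spans (each span's end-slope, ×1/EI):
  span PQ: triangular load, peak 28: 7w₀L³/(360EI) = 334.4/EI
  span QR: point load 104 at a = 2.2: Pab(L + b)/(6LEI) = 201.3/EI
  relative rotation θ_0 = (334.4 + 201.3)/EI = 535.7/EI
A unit hogging moment at Q produces rotation L₁/(3EI) + L₂/(3EI) = 4.667/EI.
Slope continuity at Q: θ_0 = M_Q·4.667/EI, so M_Q = 535.7/4.667 = 114.8 kN·m (hogging).
Span PQ, ΣM about P with M_Q applied at Q: R_Q^{PQ}·8.5 = 337.2 + 114.8, so R_Q^{PQ} = 53.17 kN and R_P = 119 − 53.17 = 65.83 kN.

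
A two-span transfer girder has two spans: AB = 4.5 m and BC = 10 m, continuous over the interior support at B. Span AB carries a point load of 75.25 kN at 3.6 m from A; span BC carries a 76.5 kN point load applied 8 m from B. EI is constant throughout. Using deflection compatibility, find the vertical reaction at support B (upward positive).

Release continuity at B by inserting a hinge; the redundant is the internal moment M_B. The primary structure is two simply-supported spans AB and BC.
Discontinuity in slope at B on the released structure — sum the simple-span end rotations:
  span AB: point load 75.25 at a = 3.6: Pab(L + a)/(6LEI) = 73.14/EI
  span BC: point load 76.5 at a = 8: Pab(L + b)/(6LEI) = 244.8/EI
  relative rotation θ_0 = (73.14 + 244.8)/EI = 317.9/EI
A unit hogging moment at B produces rotation L₁/(3EI) + L₂/(3EI) = 4.833/EI.
Compatibility: M_B·(L₁+L₂)/(3EI) = θ_0, giving M_B = 65.78 kN·m (hogging).
Span AB, ΣM about A with M_B applied at B: R_B^{AB}·4.5 = 270.9 + 65.78, so R_B^{AB} = 74.82 kN and R_A = 75.25 − 74.82 = 0.4319 kN.
Span BC, ΣM about C: R_B^{BC}·10 = 153 + 65.78, so R_B^{BC} = 21.88 kN and R_C = 76.5 − 21.88 = 54.62 kN.
R_B = 74.82 + 21.88 = 96.7 kN.

R_B = 96.7 kN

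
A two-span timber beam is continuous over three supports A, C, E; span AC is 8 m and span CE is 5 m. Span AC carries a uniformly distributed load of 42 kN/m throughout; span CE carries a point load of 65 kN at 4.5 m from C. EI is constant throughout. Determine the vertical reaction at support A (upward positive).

Insert a hinge at C; M_C is the redundant, and each span becomes simply supported.
Discontinuity in slope at C on the released structure — sum the simple-span end rotations:
  span AC: UDL 42: wL³/(24EI) = 896/EI
  span CE: point load 65 at a = 4.5: Pab(L + b)/(6LEI) = 26.81/EI
  relative rotation θ_0 = (896 + 26.81)/EI = 922.8/EI
A unit hogging moment at C produces rotation L₁/(3EI) + L₂/(3EI) = 4.333/EI.
Compatibility: M_C·(L₁+L₂)/(3EI) = θ_0, giving M_C = 213 kN·m (hogging).
Span AC, ΣM about A with M_C applied at C: R_C^{AC}·8 = 1344 + 213, so R_C^{AC} = 194.6 kN and R_A = 336 − 194.6 = 141.4 kN.

R_A = 141.4 kN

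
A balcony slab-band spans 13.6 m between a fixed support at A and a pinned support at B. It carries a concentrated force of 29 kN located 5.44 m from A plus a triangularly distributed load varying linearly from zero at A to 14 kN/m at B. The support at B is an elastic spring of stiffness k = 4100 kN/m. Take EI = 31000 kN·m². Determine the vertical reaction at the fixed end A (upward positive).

R_A = 66.33 kN

Take the reaction at B as the redundant and release it; the primary structure is a cantilever fixed at A.
Primary-structure tip deflection at B by superposition:
  point load 29 at a = 5.44: Pa²(3L − a)/(6EI) = 5058/EI
  triangular load, peak 14 at the free end: 11w₀L⁴/(120EI) = 43903/EI
  δ_0 = 48961/EI
Tip deflection under a unit load at B: L³/(3EI) = 838.5/EI.
With EI = 31000 kN·m²: δ_0 = 1.5794 m and δ_{BB} = 0.027048 m/kN.
Compatibility — the spring shortens by R_B/k under the reaction it provides: δ_0 − R_B·δ_{BB} = R_B/k. With 1/k = 0.000244 m/kN, R_B = δ_0 / (δ_{BB} + 1/k) = 1.5794 / (0.027048 + 0.000244) = 57.87 kN.
Vertical equilibrium: R_A = ΣP − R_B = 124.2 − 57.87 = 66.33 kN.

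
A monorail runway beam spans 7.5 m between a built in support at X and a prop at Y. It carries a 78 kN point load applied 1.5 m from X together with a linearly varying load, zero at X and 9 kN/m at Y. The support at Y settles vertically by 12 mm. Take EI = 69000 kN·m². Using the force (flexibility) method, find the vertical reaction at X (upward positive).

R_X = 94.71 kN

Remove the prop at Y; the released (primary) structure is a cantilever built in at X.
Free-end deflection of the primary structure under the applied loading (downward +):
  point load 78 at a = 1.5: Pa²(3L − a)/(6EI) = 614.2/EI
  triangular load, peak 9 at the free end: 11w₀L⁴/(120EI) = 2610/EI
  δ_0 = 3225/EI
Tip deflection under a unit load at Y: L³/(3EI) = 140.6/EI.
With EI = 69000 kN·m²: δ_0 = 0.046733 m and δ_{YY} = 0.002038 m/kN.
Compatibility — the beam at Y must follow the support down by 0.012 m: δ_0 − R_Y·δ_{YY} = 0.012, so R_Y = (0.046733 − 0.012)/0.002038 = 17.04 kN.
Vertical equilibrium: R_X = ΣP − R_Y = 111.8 − 17.04 = 94.71 kN.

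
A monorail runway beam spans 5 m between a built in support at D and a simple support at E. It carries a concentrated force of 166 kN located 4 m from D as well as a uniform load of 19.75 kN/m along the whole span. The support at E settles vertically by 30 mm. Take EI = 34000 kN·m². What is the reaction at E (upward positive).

Choose R_E as the redundant. The primary structure is the cantilever fixed at D.
Free-end deflection of the primary structure under the applied loading (downward +):
  point load 166 at a = 4: Pa²(3L − a)/(6EI) = 4869/EI
  UDL 19.75: wL⁴/(8EI) = 1543/EI
  δ_0 = 6412/EI
Flexibility coefficient — unit upward force at E: δ_{EE} = L³/(3EI) = 41.67/EI.
With EI = 34000 kN·m²: δ_0 = 0.1886 m and δ_{EE} = 0.001225 m/kN.
Compatibility — the beam at E must follow the support down by 0.03 m: δ_0 − R_E·δ_{EE} = 0.03, so R_E = (0.1886 − 0.03)/0.001225 = 129.4 kN.

R_E = 129.4 kN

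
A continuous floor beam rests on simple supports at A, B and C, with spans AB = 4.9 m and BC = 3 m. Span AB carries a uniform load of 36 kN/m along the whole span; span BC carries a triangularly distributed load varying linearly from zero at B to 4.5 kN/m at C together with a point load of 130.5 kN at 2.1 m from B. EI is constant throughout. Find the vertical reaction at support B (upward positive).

Take M_B as the redundant. Released structure: two simple spans AB and BC with a hinge at B.
End slopes at the hinge B, treating each span as simply supported:
  span AB: UDL 36: wL³/(24EI) = 176.5/EI
  span BC: triangular load, peak 4.5: 7w₀L³/(360EI) = 2.362/EI
  span BC: point load 130.5 at a = 2.1: Pab(L + b)/(6LEI) = 53.44/EI
  relative rotation θ_0 = (176.5 + 55.8)/EI = 232.3/EI
A unit hogging moment at B produces rotation L₁/(3EI) + L₂/(3EI) = 2.633/EI.
Slope continuity at B: θ_0 = M_B·2.633/EI, so M_B = 232.3/2.633 = 88.21 kN·m (hogging).
Span AB, ΣM about A with M_B applied at B: R_B^{AB}·4.9 = 432.2 + 88.21, so R_B^{AB} = 106.2 kN and R_A = 176.4 − 106.2 = 70.2 kN.
Span BC, ΣM about C: R_B^{BC}·3 = 124.2 + 88.21, so R_B^{BC} = 70.8 kN and R_C = 137.2 − 70.8 = 66.45 kN.
R_B = 106.2 + 70.8 = 177 kN.

R_B = 177 kN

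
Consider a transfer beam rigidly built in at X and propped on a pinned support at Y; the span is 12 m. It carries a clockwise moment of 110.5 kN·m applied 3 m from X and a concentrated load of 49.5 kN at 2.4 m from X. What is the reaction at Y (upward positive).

R_Y = 8.815 kN

Release the roller at Y. Primary structure: cantilever fixed at X.
Deflection at Y on the released cantilever, summing each load's contribution:
  clockwise couple 110.5 at a = 3: M₀a(2L − a)/(2EI) = 3481/EI
  point load 49.5 at a = 2.4: Pa²(3L − a)/(6EI) = 1597/EI
  δ_0 = 5077/EI
Tip deflection under a unit load at Y: L³/(3EI) = 576/EI.
Compatibility at Y: δ_0 − R_Y·δ_{YY} = 0, so R_Y = 5077/576 = 8.815 kN.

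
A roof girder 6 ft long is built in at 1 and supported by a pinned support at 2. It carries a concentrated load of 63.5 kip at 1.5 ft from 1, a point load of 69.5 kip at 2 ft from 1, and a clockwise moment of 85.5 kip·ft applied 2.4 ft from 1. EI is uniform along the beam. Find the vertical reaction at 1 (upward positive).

Take the reaction at 2 as the redundant and release it; the primary structure is a cantilever fixed at 1.
Downward deflection at the released point 2 due to the loads:
  point load 63.5 at a = 1.5: Pa²(3L − a)/(6EI) = 392.9/EI
  point load 69.5 at a = 2: Pa²(3L − a)/(6EI) = 741.3/EI
  clockwise couple 85.5 at a = 2.4: M₀a(2L − a)/(2EI) = 985/EI
  δ_0 = 2119/EI
Tip deflection under a unit load at 2: L³/(3EI) = 72/EI.
The prop prevents deflection at 2: R_2 = δ_0/δ_{22} = 2119/72 = 29.43 kip.
Vertical equilibrium: R_1 = ΣP − R_2 = 133 − 29.43 = 103.6 kip.

R_1 = 103.6 kip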